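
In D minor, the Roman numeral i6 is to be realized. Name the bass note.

F

i in D minor has root D; the chord is D-F-A.
The figure 6 means first inversion — the third is in the bass.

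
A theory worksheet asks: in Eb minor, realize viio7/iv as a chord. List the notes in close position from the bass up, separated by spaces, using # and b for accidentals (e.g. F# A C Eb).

viio7/iv is a secondary leading-tone chord. The target iv is Ab in Eb minor; the applied chord is rooted a semitone below, on G.
Building a fully diminished seventh chord on G gives G-Bb-Db-Fb.

G Bb Db Fb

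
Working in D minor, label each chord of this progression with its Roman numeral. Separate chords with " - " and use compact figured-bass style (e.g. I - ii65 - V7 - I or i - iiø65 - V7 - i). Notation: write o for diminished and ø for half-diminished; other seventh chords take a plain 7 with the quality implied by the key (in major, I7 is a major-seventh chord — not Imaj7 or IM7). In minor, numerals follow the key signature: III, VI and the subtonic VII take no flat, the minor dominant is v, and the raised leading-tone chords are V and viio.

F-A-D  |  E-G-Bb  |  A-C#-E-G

F-A-D: root D is the tonic; minor triad there is i6.
E-G-Bb has root E, degree 2 in D minor, so iio.
A-C#-E-G: dominant seventh chord on A = scale degree 5 → V7.

i6 - iio - V7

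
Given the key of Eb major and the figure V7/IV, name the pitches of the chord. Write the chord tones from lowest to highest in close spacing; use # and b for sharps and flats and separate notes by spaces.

Eb G Bb Db

The slash means an applied dominant: we want the dominant of IV. In Eb major, IV is Ab major, and its dominant is built on Eb.
Building a dominant seventh chord on Eb gives Eb-G-Bb-Db.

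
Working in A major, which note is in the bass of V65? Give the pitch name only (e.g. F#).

G#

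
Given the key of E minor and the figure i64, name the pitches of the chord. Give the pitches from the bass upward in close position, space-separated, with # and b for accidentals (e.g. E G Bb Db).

B E G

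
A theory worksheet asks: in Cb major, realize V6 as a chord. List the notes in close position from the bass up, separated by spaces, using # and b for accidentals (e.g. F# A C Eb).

In Cb major, the fifth degree is Gb, and the diatonic chord built there is a major triad.
That chord is spelled Gb-Bb-Db.
With the 6 figure the chord is in first inversion; from the bass Bb upward in close position it reads Bb-Db-Gb.

Bb Db Gb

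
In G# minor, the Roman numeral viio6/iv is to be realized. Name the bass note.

The applied chord viio6/iv is rooted on B#: B#-D#-F#.
The figure 6 means first inversion — the third is in the bass.

D#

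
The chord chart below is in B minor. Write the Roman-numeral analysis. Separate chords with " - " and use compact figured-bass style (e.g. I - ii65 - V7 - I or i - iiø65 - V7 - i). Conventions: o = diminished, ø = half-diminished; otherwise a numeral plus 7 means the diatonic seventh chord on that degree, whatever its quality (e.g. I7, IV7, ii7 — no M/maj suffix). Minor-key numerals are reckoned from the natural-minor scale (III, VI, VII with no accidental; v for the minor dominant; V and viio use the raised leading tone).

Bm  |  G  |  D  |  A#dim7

Bm: root B is the tonic; minor triad there is i.
G has root G, degree 6 in B minor, so VI.
D: major triad on D = scale degree 3 → III.
A#dim7: fully diminished seventh chord on A# = scale degree 7 → viio7.

i - VI - III - viio7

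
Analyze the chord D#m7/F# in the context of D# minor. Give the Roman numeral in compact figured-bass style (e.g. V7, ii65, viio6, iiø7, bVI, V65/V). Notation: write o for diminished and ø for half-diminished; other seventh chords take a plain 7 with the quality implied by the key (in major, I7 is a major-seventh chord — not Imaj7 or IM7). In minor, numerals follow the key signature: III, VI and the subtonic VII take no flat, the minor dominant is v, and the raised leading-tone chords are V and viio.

i65

Stacked in thirds the chord is D#-F#-A#-C#: a minor seventh chord on D#.
In D# minor, D# is the tonic; the diatonic minor seventh chord there is i7.
With F# in the bass the chord is in first inversion, so the figured bass is 65.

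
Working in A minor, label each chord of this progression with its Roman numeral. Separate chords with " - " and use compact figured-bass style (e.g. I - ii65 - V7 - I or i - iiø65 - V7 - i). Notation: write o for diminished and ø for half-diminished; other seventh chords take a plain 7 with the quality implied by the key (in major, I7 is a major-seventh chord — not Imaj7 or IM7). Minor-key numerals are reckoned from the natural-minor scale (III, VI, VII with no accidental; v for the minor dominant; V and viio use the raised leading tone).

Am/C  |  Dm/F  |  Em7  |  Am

i6 - iv6 - v7 - i

Am/C: minor triad on A = scale degree 1 → i6.
Dm/F: minor triad on D = scale degree 4 → iv6.
Em7: root E is the dominant; minor seventh chord there is v7.
Am has root A, degree 1 in A minor, so i.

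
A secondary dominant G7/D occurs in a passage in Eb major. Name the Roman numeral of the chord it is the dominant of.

vi

The chord is a dominant seventh chord on G.
A dominant resolves down a perfect fifth: G → C. In Eb major, C is scale degree 6, i.e. vi.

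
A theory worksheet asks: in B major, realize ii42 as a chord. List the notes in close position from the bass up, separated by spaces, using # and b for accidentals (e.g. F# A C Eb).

B C# E G#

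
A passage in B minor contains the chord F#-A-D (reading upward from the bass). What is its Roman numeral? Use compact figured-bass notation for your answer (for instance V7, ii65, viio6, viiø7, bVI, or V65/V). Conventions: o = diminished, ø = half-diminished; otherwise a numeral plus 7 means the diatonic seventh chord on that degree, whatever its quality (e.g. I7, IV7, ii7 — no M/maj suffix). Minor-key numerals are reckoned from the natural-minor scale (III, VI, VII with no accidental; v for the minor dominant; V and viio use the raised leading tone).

III6

Stacked in thirds the chord is D-F#-A: a major triad on D.
D is scale degree 3 in B minor, and a major triad on that degree is written III.
With F# in the bass the chord is in first inversion, so the figured bass is 6.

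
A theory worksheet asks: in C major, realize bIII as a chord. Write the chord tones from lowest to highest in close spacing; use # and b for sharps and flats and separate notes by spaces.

Eb G Bb

bIII is a major triad on the lowered third degree, borrowed from the parallel minor. In C major that root is Eb.
So the chord is Eb-G-Bb.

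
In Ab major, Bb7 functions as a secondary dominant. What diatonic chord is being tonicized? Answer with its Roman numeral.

The chord is a dominant seventh chord on Bb.
A dominant resolves down a perfect fifth: Bb → Eb. In Ab major, Eb is scale degree 5, i.e. V.

V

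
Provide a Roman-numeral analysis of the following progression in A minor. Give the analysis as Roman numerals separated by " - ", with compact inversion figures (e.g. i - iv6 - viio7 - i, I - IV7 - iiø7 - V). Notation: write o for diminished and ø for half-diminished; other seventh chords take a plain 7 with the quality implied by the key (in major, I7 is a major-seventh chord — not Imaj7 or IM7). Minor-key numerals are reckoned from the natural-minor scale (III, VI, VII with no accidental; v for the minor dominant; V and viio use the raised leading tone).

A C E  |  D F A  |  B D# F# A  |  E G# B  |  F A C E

i - iv - V7/V - V - VI7

A-C-E: minor triad on A = scale degree 1 → i.
D-F-A: minor triad on D = scale degree 4 → iv.
B-D#-F#-A is the secondary dominant of V (dominant seventh chord on B): V7/V.
E-G#-B: root E is the dominant; major triad there is V.
F-A-C-E has root F, degree 6 in A minor, so VI7.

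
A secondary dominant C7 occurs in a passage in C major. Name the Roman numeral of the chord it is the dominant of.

IV

The chord is a dominant seventh chord on C.
A dominant resolves down a perfect fifth: C → F. In C major, F is scale degree 4, i.e. IV.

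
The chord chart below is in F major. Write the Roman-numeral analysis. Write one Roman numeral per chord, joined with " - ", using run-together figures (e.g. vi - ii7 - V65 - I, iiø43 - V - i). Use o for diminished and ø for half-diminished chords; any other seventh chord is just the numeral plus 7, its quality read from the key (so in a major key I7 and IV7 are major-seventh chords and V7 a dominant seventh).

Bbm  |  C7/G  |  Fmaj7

iv - V43 - I7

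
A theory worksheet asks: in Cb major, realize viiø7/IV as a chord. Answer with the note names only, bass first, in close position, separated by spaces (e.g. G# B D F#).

Eb Gb Bbb Db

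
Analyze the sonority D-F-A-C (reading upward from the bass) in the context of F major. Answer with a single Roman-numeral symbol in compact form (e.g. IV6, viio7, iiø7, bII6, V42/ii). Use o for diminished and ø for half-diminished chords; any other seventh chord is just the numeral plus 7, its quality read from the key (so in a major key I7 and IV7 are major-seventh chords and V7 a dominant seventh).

vi7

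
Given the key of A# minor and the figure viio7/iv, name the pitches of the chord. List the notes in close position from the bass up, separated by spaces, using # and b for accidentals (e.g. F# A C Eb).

C## E# G# B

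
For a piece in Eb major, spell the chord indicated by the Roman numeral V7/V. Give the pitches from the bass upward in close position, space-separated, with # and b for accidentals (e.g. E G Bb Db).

F A C Eb

The slash means an applied dominant: we want the dominant of V. In Eb major, V is Bb major, and its dominant is built on F.
Building a dominant seventh chord on F gives F-A-C-Eb.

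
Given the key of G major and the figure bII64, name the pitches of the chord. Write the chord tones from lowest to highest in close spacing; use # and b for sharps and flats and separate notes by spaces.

Scale degree 2 in G major is A; lowering it a half step gives Ab. bII64 is the Neapolitan chord — a major triad on the lowered second degree.
So the chord is Ab-C-Eb.
The figured bass 64 indicates second inversion, placing the fifth (Eb) in the bass: Eb-Ab-C.

Eb Ab C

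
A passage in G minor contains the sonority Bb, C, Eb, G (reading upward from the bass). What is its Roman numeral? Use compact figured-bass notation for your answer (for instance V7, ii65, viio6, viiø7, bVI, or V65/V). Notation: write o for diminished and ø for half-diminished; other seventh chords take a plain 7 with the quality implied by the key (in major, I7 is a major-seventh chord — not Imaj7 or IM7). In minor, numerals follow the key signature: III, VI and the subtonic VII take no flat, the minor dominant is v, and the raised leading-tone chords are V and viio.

Stacked in thirds the chord is C-Eb-G-Bb: a minor seventh chord on C.
In G minor, C is the subdominant; the diatonic minor seventh chord there is iv7.
With Bb in the bass the chord is in third inversion, so the figured bass is 42.

iv42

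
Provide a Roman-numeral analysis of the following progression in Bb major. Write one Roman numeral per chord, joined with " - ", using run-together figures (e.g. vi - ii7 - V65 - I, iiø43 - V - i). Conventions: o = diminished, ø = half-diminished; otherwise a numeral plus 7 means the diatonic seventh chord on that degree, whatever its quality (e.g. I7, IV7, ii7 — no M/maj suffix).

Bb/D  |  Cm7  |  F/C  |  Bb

Bb/D: root Bb is the tonic; major triad there is I6.
Cm7: root C is the supertonic; minor seventh chord there is ii7.
F/C: root F is the dominant; major triad there is V64.
Bb: root Bb is the tonic; major triad there is I.

I6 - ii7 - V64 - I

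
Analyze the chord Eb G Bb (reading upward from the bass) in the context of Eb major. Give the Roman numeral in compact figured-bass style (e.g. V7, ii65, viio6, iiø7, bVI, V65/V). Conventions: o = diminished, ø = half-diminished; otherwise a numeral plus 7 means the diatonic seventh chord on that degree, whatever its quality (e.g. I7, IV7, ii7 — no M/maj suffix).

I

The pitches Eb-G-Bb form a major triad rooted on Eb.
In Eb major, Eb is the tonic; the diatonic major triad there is I.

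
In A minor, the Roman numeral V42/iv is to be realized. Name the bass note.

The applied chord V42/iv is rooted on A: A-C#-E-G.
The figure 42 means third inversion — the seventh is in the bass.

G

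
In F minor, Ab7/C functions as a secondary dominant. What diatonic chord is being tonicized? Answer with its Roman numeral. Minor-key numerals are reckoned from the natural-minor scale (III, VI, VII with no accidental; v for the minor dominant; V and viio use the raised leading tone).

VI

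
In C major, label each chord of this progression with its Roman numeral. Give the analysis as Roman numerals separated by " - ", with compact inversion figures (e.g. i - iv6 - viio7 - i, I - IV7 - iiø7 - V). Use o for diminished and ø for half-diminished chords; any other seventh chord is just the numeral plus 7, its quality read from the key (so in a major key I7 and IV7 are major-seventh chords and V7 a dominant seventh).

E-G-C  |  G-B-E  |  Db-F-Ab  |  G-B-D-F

E-G-C has root C, degree 1 in C major, so I6.
G-B-E: minor triad on E = scale degree 3 → iii6.
Db-F-Ab: major triad on Db — chromatic; Db is the lowered second degree, so this is the Neapolitan chord, bII.
G-B-D-F: dominant seventh chord on G = scale degree 5 → V7.

I6 - iii6 - bII - V7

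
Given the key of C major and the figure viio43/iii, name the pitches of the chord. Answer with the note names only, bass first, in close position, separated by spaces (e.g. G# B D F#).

viio43/iii is a secondary leading-tone chord. The target iii is E in C major; the applied chord is rooted a semitone below, on D#.
Building a fully diminished seventh chord on D# gives D#-F#-A-C.
The figured bass 43 indicates second inversion, placing the fifth (A) in the bass: A-C-D#-F#.

A C D# F#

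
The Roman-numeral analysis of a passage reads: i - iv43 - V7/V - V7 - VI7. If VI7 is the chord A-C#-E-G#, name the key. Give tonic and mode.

VI7 is given as A-C#-E-G# — a major seventh chord with root A.
Counting down 5 scale steps from A places the tonic on C#; a major seventh chord on degree 6 is diatonic only in minor.

C# minor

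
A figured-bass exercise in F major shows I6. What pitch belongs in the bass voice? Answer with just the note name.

A

I in F major has root F; the chord is F-A-C.
The figure 6 means first inversion — the third is in the bass.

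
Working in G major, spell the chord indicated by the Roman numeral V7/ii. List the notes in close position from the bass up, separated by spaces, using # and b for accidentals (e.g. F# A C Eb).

The slash means an applied dominant: we want the dominant of ii. In G major, ii is A minor, and its dominant is built on E.
Building a dominant seventh chord on E gives E-G#-B-D.

E G# B D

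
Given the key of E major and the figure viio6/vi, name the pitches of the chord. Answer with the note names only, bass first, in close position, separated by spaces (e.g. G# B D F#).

viio6/vi is a secondary leading-tone chord. The target vi is C# in E major; the applied chord is rooted a semitone below, on B#.
Building a diminished triad on B# gives B#-D#-F#.
The figured bass 6 indicates first inversion, placing the third (D#) in the bass: D#-F#-B#.

D# F# B#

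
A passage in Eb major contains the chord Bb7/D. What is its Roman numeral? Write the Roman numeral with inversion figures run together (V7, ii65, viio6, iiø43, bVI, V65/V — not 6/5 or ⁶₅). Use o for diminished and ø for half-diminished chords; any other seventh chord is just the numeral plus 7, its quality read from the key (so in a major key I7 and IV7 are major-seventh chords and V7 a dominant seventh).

V65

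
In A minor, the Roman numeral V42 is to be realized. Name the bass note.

V in A minor has root E; the chord is E-G#-B-D.
The figure 42 means third inversion — the seventh is in the bass.

D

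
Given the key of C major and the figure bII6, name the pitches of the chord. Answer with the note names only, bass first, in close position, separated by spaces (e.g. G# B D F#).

Scale degree 2 in C major is D; lowering it a half step gives Db. bII6 is the Neapolitan sixth — a major triad on the lowered second degree, here in its customary first inversion.
So the chord is Db-F-Ab.
The figured bass 6 indicates first inversion, placing the third (F) in the bass: F-Ab-Db.

F Ab Db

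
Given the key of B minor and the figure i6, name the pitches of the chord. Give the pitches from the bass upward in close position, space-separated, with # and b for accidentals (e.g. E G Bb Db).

In B minor, scale degree 1 is B, and the diatonic chord built there is a minor triad.
That chord is spelled B-D-F#.
The figured bass 6 indicates first inversion, placing the third (D) in the bass: D-F#-B.

D F# B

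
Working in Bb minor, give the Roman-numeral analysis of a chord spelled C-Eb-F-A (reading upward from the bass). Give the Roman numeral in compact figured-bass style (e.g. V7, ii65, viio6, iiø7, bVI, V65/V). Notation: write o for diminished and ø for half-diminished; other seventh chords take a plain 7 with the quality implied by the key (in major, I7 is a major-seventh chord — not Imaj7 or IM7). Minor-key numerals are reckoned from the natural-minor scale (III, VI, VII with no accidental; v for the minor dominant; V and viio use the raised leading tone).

V43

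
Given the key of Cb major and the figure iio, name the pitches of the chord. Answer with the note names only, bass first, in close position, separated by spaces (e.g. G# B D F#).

Db Fb Abb

iio is the diminished supertonic triad, borrowed from the parallel minor. In Cb major that root is Db.
So the chord is Db-Fb-Abb, a diminished triad.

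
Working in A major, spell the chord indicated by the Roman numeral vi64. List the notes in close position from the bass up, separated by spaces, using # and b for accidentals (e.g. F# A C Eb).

The numeral's case and figure indicate a minor triad. In A major its root, scale degree 6, is F#.
That chord is spelled F#-A-C#.
The figured bass 64 indicates second inversion, placing the fifth (C#) in the bass: C#-F#-A.

C# F# A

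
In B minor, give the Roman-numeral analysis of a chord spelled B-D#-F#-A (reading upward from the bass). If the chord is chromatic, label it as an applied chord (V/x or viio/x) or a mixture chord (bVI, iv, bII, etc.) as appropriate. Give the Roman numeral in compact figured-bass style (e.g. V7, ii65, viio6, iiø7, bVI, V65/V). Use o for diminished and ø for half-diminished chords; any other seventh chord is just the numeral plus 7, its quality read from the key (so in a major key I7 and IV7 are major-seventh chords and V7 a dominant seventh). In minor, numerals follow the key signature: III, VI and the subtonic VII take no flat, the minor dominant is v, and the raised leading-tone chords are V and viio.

V7/iv

Stacked in thirds the chord is B-D#-F#-A: a dominant seventh chord on B.
B is not a diatonic chord root with this quality in B minor, but it lies a perfect fifth above E (iv), so the chord functions as an applied dominant of iv.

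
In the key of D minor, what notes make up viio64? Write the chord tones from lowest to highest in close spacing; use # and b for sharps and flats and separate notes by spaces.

G C# E

In D minor, the leading-tone chord is built on the raised seventh degree, C#.
That chord is spelled C#-E-G.
The figured bass 64 indicates second inversion, placing the fifth (G) in the bass: G-C#-E.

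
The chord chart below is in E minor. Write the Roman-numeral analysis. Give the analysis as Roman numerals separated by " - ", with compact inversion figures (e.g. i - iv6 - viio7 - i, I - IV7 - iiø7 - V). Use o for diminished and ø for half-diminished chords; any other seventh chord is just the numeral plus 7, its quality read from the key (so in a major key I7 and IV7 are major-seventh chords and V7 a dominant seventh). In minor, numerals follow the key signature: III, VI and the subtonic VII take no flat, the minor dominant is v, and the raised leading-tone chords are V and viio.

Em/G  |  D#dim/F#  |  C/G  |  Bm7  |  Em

i6 - viio6 - VI64 - v7 - i

Em/G: minor triad on E = scale degree 1 → i6.
D#dim/F#: root D# is the leading tone; diminished triad there is viio6.
C/G: major triad on C = scale degree 6 → VI64.
Bm7: root B is the dominant; minor seventh chord there is v7.
Em: minor triad on E = scale degree 1 → i.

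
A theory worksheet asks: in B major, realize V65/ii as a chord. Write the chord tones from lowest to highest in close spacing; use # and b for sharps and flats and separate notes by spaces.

The slash means an applied dominant: we want the dominant of ii. In B major, ii is C# minor, and its dominant is built on G#.
Building a dominant seventh chord on G# gives G#-B#-D#-F#.
The figured bass 65 indicates first inversion, placing the third (B#) in the bass: B#-D#-F#-G#.

B# D# F# G#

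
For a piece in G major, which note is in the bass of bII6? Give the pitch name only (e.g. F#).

C

bII in G major has root Ab; the chord is Ab-C-Eb.
The figure 6 means first inversion — the third is in the bass.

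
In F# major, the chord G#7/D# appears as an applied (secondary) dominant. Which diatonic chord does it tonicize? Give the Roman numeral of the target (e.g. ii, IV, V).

V

The chord is a dominant seventh chord on G#.
A dominant resolves down a perfect fifth: G# → C#. In F# major, C# is scale degree 5, i.e. V.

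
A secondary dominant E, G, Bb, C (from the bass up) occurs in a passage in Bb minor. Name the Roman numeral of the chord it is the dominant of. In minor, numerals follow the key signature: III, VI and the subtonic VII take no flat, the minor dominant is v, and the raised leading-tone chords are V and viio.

The chord is a dominant seventh chord on C.
A dominant resolves down a perfect fifth: C → F. In Bb minor, F is scale degree 5, i.e. V.

V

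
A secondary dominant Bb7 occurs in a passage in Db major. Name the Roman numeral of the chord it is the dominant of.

ii

The chord is a dominant seventh chord on Bb.
A dominant resolves down a perfect fifth: Bb → Eb. In Db major, Eb is scale degree 2, i.e. ii.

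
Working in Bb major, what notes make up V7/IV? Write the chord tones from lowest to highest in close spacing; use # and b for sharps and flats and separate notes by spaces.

Bb D F Ab

The slash means an applied dominant: we want the dominant of IV. In Bb major, IV is Eb major, and its dominant is built on Bb.
Building a dominant seventh chord on Bb gives Bb-D-F-Ab.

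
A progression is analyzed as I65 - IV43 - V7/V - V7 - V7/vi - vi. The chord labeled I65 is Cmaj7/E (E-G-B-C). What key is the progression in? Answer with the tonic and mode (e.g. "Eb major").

C major

The chord Cmaj7/E is a major seventh chord rooted on C; its label is I65.
If C is scale degree 1 and the mode makes that degree carry a major seventh chord, the tonic is C and the mode is major.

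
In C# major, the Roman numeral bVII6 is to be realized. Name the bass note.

bVII in C# major has root B; the chord is B-D#-F#.
The figure 6 means first inversion — the third is in the bass.

D#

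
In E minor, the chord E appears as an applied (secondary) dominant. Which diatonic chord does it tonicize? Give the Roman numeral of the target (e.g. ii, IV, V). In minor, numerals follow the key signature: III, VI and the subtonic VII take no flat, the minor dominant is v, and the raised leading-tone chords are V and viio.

iv

The chord is a major triad on E.
A dominant resolves down a perfect fifth: E → A. In E minor, A is scale degree 4, i.e. iv.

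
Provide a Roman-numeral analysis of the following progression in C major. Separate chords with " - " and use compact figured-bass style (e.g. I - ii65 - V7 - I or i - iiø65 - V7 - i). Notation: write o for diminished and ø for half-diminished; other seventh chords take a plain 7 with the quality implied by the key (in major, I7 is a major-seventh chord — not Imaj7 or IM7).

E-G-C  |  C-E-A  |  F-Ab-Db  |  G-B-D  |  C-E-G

I6 - vi6 - bII6 - V - I

E-G-C has root C, degree 1 in C major, so I6.
C-E-A: minor triad on A = scale degree 6 → vi6.
F-Ab-Db: Db with this quality isn't in the key; a major triad on b2 is the Neapolitan sixth, bII6 (third, F, in the bass — hence the 6).
G-B-D: major triad on G = scale degree 5 → V.
C-E-G: major triad on C = scale degree 1 → I.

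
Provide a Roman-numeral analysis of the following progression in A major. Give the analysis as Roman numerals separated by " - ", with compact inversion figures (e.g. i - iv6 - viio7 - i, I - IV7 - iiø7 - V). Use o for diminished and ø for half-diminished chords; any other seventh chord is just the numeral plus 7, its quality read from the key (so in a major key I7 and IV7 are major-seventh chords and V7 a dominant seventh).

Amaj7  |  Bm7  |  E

Amaj7: major seventh chord on A = scale degree 1 → I7.
Bm7 has root B, degree 2 in A major, so ii7.
E has root E, degree 5 in A major, so V.

I7 - ii7 - V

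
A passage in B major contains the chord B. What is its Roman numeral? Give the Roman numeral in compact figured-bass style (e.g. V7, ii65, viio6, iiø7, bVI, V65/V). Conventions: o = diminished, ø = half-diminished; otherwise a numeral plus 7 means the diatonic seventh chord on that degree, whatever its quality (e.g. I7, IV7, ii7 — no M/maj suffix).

I

Stacked in thirds the chord is B-D#-F#: a major triad on B.
In B major, B is the tonic; the diatonic major triad there is I.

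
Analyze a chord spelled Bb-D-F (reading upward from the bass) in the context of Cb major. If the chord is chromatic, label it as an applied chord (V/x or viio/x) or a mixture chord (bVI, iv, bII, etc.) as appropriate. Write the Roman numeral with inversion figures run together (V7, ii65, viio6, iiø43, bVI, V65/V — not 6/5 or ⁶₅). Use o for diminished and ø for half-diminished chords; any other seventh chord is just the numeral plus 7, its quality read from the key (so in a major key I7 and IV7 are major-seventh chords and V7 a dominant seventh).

The pitches Bb-D-F form a major triad rooted on Bb.
Bb is not a diatonic chord root with this quality in Cb major, but it lies a perfect fifth above Eb (iii), so the chord functions as an applied dominant of iii.

V/iii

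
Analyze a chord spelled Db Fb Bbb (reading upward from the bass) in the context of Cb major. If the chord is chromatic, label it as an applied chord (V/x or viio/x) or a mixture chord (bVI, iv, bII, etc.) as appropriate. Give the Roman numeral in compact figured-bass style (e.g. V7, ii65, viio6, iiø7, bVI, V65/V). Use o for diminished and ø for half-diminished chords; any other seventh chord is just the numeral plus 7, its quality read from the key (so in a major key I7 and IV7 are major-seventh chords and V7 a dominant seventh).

The pitches Bbb-Db-Fb form a major triad rooted on Bbb.
Bbb is the lowered seventh degree of Cb major (diatonic 7 would be Bb). This is a major triad on the lowered seventh degree (the subtonic), borrowed from the parallel minor.
With Db in the bass the chord is in first inversion, so the figured bass is 6.

bVII6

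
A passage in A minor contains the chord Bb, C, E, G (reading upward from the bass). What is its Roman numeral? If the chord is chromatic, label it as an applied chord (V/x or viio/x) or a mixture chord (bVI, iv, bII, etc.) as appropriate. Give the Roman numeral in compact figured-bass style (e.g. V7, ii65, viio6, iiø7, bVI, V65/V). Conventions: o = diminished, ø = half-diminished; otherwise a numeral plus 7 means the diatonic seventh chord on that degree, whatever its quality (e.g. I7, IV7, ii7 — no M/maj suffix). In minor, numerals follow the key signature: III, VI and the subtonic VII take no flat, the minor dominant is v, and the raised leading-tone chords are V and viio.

V42/VI

The pitches C-E-G-Bb form a dominant seventh chord rooted on C.
C is not a diatonic chord root with this quality in A minor, but it lies a perfect fifth above F (VI), so the chord functions as an applied dominant of VI.
With Bb in the bass the chord is in third inversion, so the figured bass is 42.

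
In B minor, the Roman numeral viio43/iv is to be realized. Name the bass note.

The applied chord viio43/iv is rooted on D#: D#-F#-A-C.
The figure 43 means second inversion — the fifth is in the bass.

A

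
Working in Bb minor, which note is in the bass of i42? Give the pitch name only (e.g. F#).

Ab

i in Bb minor has root Bb; the chord is Bb-Db-F-Ab.
The figure 42 means third inversion — the seventh is in the bass.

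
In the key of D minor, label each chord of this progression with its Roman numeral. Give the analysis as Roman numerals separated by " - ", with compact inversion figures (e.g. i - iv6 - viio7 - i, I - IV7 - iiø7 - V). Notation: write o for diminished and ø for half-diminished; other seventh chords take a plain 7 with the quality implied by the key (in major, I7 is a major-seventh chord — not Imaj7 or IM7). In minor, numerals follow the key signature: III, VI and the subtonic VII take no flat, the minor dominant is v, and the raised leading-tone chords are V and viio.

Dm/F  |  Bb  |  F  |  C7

Dm/F: root D is the tonic; minor triad there is i6.
Bb has root Bb, degree 6 in D minor, so VI.
F: root F is the mediant; major triad there is III.
C7: root C is the subtonic; dominant seventh chord there is VII7.

i6 - VI - III - VII7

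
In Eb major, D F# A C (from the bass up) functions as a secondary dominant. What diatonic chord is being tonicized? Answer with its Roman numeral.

iii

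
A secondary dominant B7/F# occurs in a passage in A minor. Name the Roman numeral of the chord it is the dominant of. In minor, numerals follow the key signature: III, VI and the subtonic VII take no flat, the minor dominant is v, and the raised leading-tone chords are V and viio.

The chord is a dominant seventh chord on B.
A dominant resolves down a perfect fifth: B → E. In A minor, E is scale degree 5, i.e. V.

V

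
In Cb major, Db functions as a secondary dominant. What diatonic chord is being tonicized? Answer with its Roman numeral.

V

The chord is a major triad on Db.
A dominant resolves down a perfect fifth: Db → Gb. In Cb major, Gb is scale degree 5, i.e. V.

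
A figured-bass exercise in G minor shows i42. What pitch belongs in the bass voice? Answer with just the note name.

F

i in G minor has root G; the chord is G-Bb-D-F.
The figure 42 means third inversion — the seventh is in the bass.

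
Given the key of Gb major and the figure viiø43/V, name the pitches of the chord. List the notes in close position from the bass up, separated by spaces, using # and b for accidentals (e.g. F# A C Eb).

Gb Bb C Eb

viiø43/V is a secondary leading-tone chord. The target V is Db in Gb major; the applied chord is rooted a semitone below, on C.
Building a half-diminished seventh chord on C gives C-Eb-Gb-Bb.
With the 43 figure the chord is in second inversion; from the bass Gb upward in close position it reads Gb-Bb-C-Eb.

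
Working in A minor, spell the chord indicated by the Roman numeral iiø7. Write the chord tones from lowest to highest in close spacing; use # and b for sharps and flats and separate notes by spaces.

B D F A

In A minor, scale degree 2 is B, and the diatonic chord built there is a half-diminished seventh chord.
That chord is spelled B-D-F-A.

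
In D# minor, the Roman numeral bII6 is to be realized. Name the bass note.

G#

bII in D# minor has root E; the chord is E-G#-B.
The figure 6 means first inversion — the third is in the bass.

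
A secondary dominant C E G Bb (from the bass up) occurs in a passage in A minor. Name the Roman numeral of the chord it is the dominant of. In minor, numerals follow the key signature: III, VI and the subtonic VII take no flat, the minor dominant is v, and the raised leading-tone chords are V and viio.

VI

The chord is a dominant seventh chord on C.
A dominant resolves down a perfect fifth: C → F. In A minor, F is scale degree 6, i.e. VI.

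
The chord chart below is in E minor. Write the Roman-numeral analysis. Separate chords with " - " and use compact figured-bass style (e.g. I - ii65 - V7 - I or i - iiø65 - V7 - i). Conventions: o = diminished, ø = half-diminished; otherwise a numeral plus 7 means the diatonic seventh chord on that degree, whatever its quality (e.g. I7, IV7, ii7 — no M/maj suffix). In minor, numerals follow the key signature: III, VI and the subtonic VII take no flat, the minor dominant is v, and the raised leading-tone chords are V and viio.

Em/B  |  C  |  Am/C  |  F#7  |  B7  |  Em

Em/B: root E is the tonic; minor triad there is i64.
C: major triad on C = scale degree 6 → VI.
Am/C: minor triad on A = scale degree 4 → iv6.
F#7: chromatic; F# is V of V, so V7/V.
B7: root B is the dominant; dominant seventh chord there is V7.
Em has root E, degree 1 in E minor, so i.

i64 - VI - iv6 - V7/V - V7 - i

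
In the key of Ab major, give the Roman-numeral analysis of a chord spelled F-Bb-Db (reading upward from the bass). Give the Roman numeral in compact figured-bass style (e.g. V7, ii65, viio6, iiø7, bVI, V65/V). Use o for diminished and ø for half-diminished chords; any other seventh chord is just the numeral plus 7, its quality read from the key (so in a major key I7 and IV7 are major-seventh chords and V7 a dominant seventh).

ii64

The pitches Bb-Db-F form a minor triad rooted on Bb.
In Ab major, Bb is the supertonic; the diatonic minor triad there is ii.
With F in the bass the chord is in second inversion, so the figured bass is 64.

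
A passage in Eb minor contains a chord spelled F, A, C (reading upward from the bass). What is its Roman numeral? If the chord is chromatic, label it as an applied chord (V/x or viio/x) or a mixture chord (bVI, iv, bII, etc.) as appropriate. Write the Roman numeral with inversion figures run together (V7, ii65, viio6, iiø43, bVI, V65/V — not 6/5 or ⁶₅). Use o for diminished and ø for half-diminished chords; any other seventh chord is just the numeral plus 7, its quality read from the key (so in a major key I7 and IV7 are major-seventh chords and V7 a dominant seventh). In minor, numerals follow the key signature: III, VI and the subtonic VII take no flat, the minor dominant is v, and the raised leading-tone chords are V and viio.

Stacked in thirds the chord is F-A-C: a major triad on F.
F is not a diatonic chord root with this quality in Eb minor, but it lies a perfect fifth above Bb (V), so the chord functions as an applied dominant of V.

V/V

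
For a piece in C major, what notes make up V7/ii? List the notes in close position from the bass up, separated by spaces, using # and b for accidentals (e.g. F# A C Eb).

The slash means an applied dominant: we want the dominant of ii. In C major, ii is D minor, and its dominant is built on A.
Building a dominant seventh chord on A gives A-C#-E-G.

A C# E G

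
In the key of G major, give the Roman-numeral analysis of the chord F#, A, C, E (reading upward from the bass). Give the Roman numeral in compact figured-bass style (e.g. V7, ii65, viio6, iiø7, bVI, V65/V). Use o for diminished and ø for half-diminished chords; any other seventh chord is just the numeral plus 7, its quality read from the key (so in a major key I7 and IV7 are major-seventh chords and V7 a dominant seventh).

viiø7

Stacked in thirds the chord is F#-A-C-E: a half-diminished seventh chord on F#.
F# is scale degree 7 in G major, and a half-diminished seventh chord on that degree is written viiø7.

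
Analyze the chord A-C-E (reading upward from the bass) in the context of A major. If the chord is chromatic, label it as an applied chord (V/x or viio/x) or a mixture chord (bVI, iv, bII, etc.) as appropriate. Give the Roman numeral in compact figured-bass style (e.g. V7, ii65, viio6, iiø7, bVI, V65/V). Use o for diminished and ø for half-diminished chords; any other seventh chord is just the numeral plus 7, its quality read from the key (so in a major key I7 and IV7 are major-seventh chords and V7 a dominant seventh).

i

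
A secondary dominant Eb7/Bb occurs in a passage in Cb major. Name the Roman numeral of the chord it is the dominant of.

The chord is a dominant seventh chord on Eb.
A dominant resolves down a perfect fifth: Eb → Ab. In Cb major, Ab is scale degree 6, i.e. vi.

vi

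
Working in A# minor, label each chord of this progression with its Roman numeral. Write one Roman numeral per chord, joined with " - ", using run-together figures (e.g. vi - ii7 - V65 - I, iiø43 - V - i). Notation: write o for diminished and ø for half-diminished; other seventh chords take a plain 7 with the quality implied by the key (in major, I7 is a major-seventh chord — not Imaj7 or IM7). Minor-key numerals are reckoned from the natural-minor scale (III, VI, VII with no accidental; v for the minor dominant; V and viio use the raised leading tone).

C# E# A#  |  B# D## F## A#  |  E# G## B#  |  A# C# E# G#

C#-E#-A#: minor triad on A# = scale degree 1 → i6.
B#-D##-F##-A#: a dominant seventh chord on B#, the applied dominant of V → V7/V.
E#-G##-B#: root E# is the dominant; major triad there is V.
A#-C#-E#-G# has root A#, degree 1 in A# minor, so i7.

i6 - V7/V - V - i7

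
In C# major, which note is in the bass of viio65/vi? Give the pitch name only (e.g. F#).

B#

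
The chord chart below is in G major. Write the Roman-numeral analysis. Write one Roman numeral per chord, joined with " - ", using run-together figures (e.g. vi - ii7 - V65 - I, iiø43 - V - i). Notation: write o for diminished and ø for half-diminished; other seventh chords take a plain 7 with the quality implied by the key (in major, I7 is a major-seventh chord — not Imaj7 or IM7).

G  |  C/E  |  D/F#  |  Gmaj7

G: root G is the tonic; major triad there is I.
C/E has root C, degree 4 in G major, so IV6.
D/F#: root D is the dominant; major triad there is V6.
Gmaj7 has root G, degree 1 in G major, so I7.

I - IV6 - V6 - I7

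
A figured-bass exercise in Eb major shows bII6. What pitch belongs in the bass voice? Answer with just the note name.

Ab

bII in Eb major has root Fb; the chord is Fb-Ab-Cb.
The figure 6 means first inversion — the third is in the bass.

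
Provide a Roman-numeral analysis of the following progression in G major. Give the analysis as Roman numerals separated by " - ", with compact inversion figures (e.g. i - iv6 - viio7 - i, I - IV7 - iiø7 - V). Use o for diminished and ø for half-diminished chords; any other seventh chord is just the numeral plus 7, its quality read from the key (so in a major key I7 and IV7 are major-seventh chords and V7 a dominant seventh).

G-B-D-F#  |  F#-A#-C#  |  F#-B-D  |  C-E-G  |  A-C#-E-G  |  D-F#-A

G-B-D-F# has root G, degree 1 in G major, so I7.
F#-A#-C#: a major triad on F#, the applied dominant of iii → V/iii.
F#-B-D: minor triad on B = scale degree 3 → iii64.
C-E-G: major triad on C = scale degree 4 → IV.
A-C#-E-G is the secondary dominant of V (dominant seventh chord on A): V7/V.
D-F#-A: major triad on D = scale degree 5 → V.

I7 - V/iii - iii64 - IV - V7/V - V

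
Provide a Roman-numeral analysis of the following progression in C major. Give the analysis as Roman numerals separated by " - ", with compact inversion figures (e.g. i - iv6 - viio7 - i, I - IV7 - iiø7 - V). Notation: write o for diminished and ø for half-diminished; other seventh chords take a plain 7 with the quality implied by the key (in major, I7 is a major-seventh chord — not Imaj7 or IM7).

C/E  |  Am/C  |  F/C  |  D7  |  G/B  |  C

I6 - vi6 - IV64 - V7/V - V6 - I

C/E has root C, degree 1 in C major, so I6.
Am/C has root A, degree 6 in C major, so vi6.
F/C: major triad on F = scale degree 4 → IV64.
D7: a dominant seventh chord on D, the applied dominant of V → V7/V.
G/B: major triad on G = scale degree 5 → V6.
C has root C, degree 1 in C major, so I.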